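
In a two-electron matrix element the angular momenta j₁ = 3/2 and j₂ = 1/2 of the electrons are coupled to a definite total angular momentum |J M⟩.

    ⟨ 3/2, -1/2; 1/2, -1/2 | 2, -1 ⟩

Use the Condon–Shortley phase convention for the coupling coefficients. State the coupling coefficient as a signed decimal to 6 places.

+0.866025  (= +√(3/4))

triangle: 0!*3!*1!/5! = 6/120
(j±m)!: 1!*2!*0!*1!*1!*3! = 12
prefactor² = (2J+1)*Δ*N² = 3
  k=0: +1/(0!*0!*2!*0!*1!*1!) = 1/2
Σ = 1/2  ⇒  CG² = 3*(1/2)² = 3/4
CG = +√(3/4) = +0.866025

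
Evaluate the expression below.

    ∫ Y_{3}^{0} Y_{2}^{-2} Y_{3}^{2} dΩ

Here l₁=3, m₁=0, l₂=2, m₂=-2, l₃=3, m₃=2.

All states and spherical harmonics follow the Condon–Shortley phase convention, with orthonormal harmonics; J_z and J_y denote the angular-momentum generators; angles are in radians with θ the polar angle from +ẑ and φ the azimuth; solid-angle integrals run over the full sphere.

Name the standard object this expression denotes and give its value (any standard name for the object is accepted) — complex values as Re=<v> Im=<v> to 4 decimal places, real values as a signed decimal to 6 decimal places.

This is a Gaunt coefficient — the integral of a triple product of spherical harmonics over the sphere.
Rules hold: Σm=0, L=8 even, 1≤3≤5.
N = 7·5·7 = 245
Δ = 2!·4!·2!/9! = 1/3780
Racah Σ t=0..2: t=0:+1/24 t=1:−1/4 t=2:+1/24 = -1/6
⇒ 3j(3 2 3; 0 0 0)² = 4/105, sgn +1
Racah Σ t=0..0: t=0:+1/24 = 1/24
⇒ 3j(3 2 3; 0 -2 2)² = 1/21, sgn -1
4πI² = N·(3j₀)²·(3jₘ)² = 4/9
I = -1·√(0.444444/4π) = -0.18806319

Gaunt coefficient, -0.188063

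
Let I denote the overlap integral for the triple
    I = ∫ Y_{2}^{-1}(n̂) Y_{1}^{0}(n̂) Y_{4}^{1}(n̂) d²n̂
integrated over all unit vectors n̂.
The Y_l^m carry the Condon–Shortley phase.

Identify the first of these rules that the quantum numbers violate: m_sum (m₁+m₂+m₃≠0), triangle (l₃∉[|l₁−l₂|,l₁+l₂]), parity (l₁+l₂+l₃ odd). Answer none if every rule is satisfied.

Σmᵢ = 0  ✓
l₃∈[|l₁−l₂|,l₁+l₂]=[1,3] required, l₃=4 fails  ✗
Σlᵢ = 7 ⇒ odd

triangle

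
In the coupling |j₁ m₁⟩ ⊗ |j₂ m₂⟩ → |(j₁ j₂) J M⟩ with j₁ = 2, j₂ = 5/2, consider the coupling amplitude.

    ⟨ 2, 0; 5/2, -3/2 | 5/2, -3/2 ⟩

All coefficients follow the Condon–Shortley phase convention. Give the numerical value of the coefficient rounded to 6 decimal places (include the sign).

triangle: 2!×2!×3!/8! = 24/40320
(j±m)!: 2!×2!×1!×4!×1!×4! = 2304
prefactor² = (2J+1)×Δ×N² = 288/35
  k=0: +1/(0!×2!×2!×1!×0!×2!) = 1/8
  k=1: −1/(1!×1!×1!×0!×1!×3!) = -1/6
Σ = -1/24  ⇒  CG² = 288/35×(-1/24)² = 1/70
CG = −√(1/70) = -0.119523

−√(1/70) ≈ -0.119523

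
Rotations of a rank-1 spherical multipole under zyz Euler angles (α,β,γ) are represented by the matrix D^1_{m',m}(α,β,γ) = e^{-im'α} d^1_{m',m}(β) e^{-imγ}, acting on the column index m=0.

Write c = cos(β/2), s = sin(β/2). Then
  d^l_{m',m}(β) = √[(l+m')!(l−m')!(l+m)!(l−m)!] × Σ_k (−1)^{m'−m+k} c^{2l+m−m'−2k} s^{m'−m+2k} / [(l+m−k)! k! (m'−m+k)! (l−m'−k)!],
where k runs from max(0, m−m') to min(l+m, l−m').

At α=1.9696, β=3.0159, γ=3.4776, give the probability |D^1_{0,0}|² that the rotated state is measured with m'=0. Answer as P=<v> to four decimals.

Split into d^1_{0,0}(β=3.0159) × two z-phases.
Half-angle: c=0.062805, s=0.998026. N=√(1·1·1·1)=1.000000
Admissible k: 0..1 (factorial args all ≥0)
  k=0: (−1)^0·1.0000/(1)·0.0628^2·0.9980^0 = +0.003944
  k=1: (−1)^1·1.0000/(1)·0.0628^0·0.9980^2 = -0.996056
d^1_{0,0}(3.0159) = +0.003944 -0.996056 = -0.992111
|D^1_{0,0}|² = |d^1_{0,0}(β)|² = (-0.992111)² = 0.984284 (the z-rotation phases have unit modulus)

P=0.9843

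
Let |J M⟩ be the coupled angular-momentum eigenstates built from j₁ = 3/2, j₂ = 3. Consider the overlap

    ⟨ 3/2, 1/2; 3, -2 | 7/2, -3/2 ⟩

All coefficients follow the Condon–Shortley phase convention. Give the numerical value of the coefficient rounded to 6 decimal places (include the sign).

+√(3/7) ≈ +0.654654

√[8·1!2!5!/9! · 2!1!1!5!2!5!] = √(6400/21)
  +(−1)^0/∏(0,1,1,1,1,4)! = 1/24  (running 1/24)
  +(−1)^1/∏(1,0,0,0,2,5)! = -1/240  (running 3/80)
⟨..|..⟩ = √(6400/21)·(3/80) = +0.654654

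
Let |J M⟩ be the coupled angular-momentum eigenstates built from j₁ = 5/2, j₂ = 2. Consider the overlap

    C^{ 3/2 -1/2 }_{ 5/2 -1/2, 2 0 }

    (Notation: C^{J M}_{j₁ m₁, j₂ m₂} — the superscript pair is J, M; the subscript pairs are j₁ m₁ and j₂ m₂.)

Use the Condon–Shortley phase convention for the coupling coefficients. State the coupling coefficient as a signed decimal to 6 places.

+0.239046  (= +√(2/35))

√[4·3!2!1!/7! · 2!3!2!2!1!2!] = √(32/35)
  +(−1)^1/∏(1,2,2,1,0,0)! = -1/4  (running -1/4)
  +(−1)^2/∏(2,1,1,0,1,1)! = 1/2  (running 1/4)
⟨..|..⟩ = √(32/35)·(1/4) = +0.239046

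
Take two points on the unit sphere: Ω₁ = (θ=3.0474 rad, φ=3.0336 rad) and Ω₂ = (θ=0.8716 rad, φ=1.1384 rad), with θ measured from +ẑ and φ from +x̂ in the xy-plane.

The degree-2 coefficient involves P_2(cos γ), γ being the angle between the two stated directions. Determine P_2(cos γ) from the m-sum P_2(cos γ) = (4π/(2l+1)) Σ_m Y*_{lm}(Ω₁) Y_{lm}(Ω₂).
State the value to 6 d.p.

0.160736

Addition theorem: P_2(cos γ) = (4π/5) Σ_m Y*_{lm}(Ω₁) Y_{lm}(Ω₂), m = −2…2:
  m=-2: Y*=0.00334 - 0.00073j  Y=-0.14680 - 0.17218j  product -0.00062 - 0.00047j
  m=-1: Y*=0.07192 - 0.00780j  Y=0.15947 - 0.34552j  product 0.00877 - 0.02609j
  m=+0: Y*=0.62241 + 0.00000j  Y=0.07654 + 0.00000j  product 0.04764 + 0.00000j
  m=+1: Y*=-0.07192 - 0.00780j  Y=-0.15947 - 0.34552j  product 0.00877 + 0.02609j
  m=+2: Y*=0.00334 + 0.00073j  Y=-0.14680 + 0.17218j  product -0.00062 + 0.00047j
Total Σ_m = 0.06395 - 0.00000j. Multiply by 2.513274: 0.16074 - 0.00000j. P_2(cos γ) = 0.160736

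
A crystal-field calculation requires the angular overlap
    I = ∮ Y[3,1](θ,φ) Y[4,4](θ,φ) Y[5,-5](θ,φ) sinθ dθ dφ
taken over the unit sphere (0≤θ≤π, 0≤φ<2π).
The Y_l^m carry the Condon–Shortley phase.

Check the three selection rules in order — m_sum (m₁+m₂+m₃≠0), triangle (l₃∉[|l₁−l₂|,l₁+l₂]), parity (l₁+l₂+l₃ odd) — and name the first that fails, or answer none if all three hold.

none

m₁+m₂+m₃ = 1 + 4 − 5 = 0  ✓
triangle: |3−4|=1 ≤ l₃=5 ≤ 3+4=7  ✓
parity: l₁+l₂+l₃ = 12 is even  ✓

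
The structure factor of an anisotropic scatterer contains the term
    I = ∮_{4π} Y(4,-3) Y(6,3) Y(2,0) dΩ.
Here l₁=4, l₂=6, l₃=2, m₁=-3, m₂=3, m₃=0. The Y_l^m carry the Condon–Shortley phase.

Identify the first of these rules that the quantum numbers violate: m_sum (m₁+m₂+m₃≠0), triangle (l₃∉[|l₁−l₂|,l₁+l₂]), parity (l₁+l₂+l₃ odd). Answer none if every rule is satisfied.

none

m₁+m₂+m₃ = -3 + 3 + 0 = 0  ✓
triangle: |4−6|=2 ≤ l₃=2 ≤ 4+6=10  ✓
parity: l₁+l₂+l₃ = 12 is even  ✓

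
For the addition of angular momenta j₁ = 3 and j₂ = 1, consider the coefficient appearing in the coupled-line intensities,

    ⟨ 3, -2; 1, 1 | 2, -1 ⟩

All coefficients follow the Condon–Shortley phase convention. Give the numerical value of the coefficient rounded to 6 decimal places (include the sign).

√[5·2!4!0!/7! · 1!5!2!0!1!3!] = √(480/7)
  +(−1)^2/∏(2,0,3,0,1,0)! = 1/12  (running 1/12)
⟨..|..⟩ = √(480/7)·(1/12) = +0.690066

+√(10/21) ≈ +0.690066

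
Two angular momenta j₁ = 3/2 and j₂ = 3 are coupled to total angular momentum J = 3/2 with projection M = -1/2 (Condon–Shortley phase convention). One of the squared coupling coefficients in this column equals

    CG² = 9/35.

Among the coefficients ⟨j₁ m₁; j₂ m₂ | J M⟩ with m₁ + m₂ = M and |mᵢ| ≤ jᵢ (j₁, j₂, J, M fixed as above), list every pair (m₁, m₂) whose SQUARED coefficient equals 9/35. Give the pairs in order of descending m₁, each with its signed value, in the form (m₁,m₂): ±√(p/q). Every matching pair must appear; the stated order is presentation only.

Admissible pairs with m₁+m₂ = M = -1/2: (-3/2,1), (-1/2,0), (1/2,-1), (3/2,-2)
  (m₁,m₂)=(3/2,-2): CG² = 2/7, CG = +√(2/7)
  (m₁,m₂)=(1/2,-1): CG² = 12/35, CG = −√(12/35)
  (m₁,m₂)=(-1/2,0): CG² = 9/35, CG = +√(9/35)   ← matches the target
  (m₁,m₂)=(-3/2,1): CG² = 4/35, CG = −√(4/35)
Pairs with CG² = 9/35: (-1/2,0): +√(9/35)

(-1/2,0): +√(9/35)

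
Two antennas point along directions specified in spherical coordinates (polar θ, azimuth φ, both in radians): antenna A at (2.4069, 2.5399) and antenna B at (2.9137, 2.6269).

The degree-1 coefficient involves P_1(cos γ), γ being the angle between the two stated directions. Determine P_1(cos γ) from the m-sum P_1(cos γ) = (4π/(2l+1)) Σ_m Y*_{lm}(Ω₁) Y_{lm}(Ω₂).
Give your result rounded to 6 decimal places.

Term-by-term m-sum for l=1 (normalisation 4π/3 = 4.188790):
  [-1]  conj(Y_{1,-1})(Ω₁) = -0.19093 + 0.13110j ; Y_{1,-1}(Ω₂) = -0.06794 - 0.03842j ; Δ = 0.01801 - 0.00157j
  [+0]  conj(Y_{1,0})(Ω₁) = -0.36256 + 0.00000j ; Y_{1,0}(Ω₂) = -0.47597 + 0.00000j ; Δ = 0.17257 + 0.00000j
  [+1]  conj(Y_{1,1})(Ω₁) = 0.19093 + 0.13110j ; Y_{1,1}(Ω₂) = 0.06794 - 0.03842j ; Δ = 0.01801 + 0.00157j
Total Σ_m = 0.20859 + 0.00000j. Multiply by 4.188790: 0.87373 + 0.00000j. P_1(cos γ) = 0.873729

0.873729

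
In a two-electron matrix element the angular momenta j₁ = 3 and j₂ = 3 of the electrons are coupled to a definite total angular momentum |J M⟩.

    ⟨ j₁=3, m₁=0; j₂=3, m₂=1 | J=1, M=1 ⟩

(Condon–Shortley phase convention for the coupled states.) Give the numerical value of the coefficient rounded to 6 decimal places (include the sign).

-0.462910

√[3·5!1!1!/8! · 3!3!4!2!2!0!] = √(216/7)
  +(−1)^3/∏(3,2,0,1,1,0)! = -1/12  (running -1/12)
⟨..|..⟩ = √(216/7)·(-1/12) = -0.462910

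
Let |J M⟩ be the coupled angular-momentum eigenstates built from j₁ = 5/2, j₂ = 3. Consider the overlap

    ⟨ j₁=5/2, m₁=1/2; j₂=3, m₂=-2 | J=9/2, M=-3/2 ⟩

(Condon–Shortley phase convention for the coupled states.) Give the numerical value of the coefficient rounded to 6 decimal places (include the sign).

√[10·1!4!5!/11! · 3!2!1!5!3!6!] = √(345600/77)
  +(−1)^0/∏(0,1,2,1,2,4)! = 1/96  (running 1/96)
  +(−1)^1/∏(1,0,1,0,3,5)! = -1/720  (running 13/1440)
⟨..|..⟩ = √(345600/77)·(13/1440) = +0.604815

+√(169/462) = +0.604815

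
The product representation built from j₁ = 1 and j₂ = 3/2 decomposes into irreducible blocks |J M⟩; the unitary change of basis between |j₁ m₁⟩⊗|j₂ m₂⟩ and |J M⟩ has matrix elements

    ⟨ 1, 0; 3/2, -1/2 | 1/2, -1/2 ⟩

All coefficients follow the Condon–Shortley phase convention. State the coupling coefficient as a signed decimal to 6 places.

−√(1/3) = -0.577350

triangle: 2!*0!*1!/4! = 2/24
(j±m)!: 1!*1!*1!*2!*0!*1! = 2
prefactor² = (2J+1)*Δ*N² = 1/3
  k=1: −1/(1!*1!*0!*0!*0!*1!) = -1
Σ = -1  ⇒  CG² = 1/3*(-1)² = 1/3
CG = −√(1/3) = -0.577350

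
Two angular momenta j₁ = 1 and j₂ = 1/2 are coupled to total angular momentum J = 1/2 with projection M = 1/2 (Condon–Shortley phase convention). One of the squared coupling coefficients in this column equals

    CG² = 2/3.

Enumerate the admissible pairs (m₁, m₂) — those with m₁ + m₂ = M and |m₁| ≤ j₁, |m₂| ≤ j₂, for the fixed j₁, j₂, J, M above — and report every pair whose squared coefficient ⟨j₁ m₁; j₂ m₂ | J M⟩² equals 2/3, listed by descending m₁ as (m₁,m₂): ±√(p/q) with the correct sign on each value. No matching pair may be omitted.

(1,-1/2): +√(2/3)

Admissible pairs with m₁+m₂ = M = 1/2: (0,1/2), (1,-1/2)
  (m₁,m₂)=(1,-1/2): CG² = 2/3, CG = +√(2/3)   ← matches the target
  (m₁,m₂)=(0,1/2): CG² = 1/3, CG = −√(1/3)
Pairs with CG² = 2/3: (1,-1/2): +√(2/3)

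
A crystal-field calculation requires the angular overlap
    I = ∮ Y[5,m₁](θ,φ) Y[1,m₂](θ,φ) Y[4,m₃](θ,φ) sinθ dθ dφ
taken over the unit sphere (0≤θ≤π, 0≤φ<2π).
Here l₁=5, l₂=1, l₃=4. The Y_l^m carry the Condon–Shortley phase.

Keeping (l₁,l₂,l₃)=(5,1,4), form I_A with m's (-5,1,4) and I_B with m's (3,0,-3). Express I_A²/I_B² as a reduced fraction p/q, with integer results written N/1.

l's match ⇒ only the (l;m) 3-j factors differ between A and B.
A: triangle coeff Δ(5,1,4) = 1/495; Σ_t [2,2]: t=2:+1/80640 = 1/80640; (3j)²=1/11 [(5 1 4; -5 1 4)], sign=+1
B: triangle coeff Δ(5,1,4) = 1/495; Σ_t [1,1]: t=1:−1/5040 = -1/5040; (3j)²=16/495 [(5 1 4; 3 0 -3)], sign=+1
I_A²/I_B² = (1/11)/(16/495) = 45/16

45/16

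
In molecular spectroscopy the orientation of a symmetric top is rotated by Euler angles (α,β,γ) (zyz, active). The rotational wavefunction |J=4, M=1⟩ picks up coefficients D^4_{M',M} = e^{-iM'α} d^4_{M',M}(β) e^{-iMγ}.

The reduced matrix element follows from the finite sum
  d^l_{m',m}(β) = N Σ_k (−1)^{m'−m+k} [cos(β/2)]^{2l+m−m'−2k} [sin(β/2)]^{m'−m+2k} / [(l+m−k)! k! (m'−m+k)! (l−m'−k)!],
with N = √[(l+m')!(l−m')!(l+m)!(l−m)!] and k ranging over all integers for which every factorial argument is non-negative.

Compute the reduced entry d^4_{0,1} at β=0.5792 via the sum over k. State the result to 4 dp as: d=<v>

d^4_{0,1}(β=0.5792) via the finite sum:
Half-angle: c=0.958358, s=0.285569. N=√(24·24·120·6)=643.987578
k∈{1,2,3,4} keeps every argument non-negative
  k=1: (−1)^0·643.9876/(144)·0.9584^7·0.2856^1 = +0.948246
  k=2: (−1)^1·643.9876/(24)·0.9584^5·0.2856^3 = -0.505171
  k=3: (−1)^2·643.9876/(24)·0.9584^3·0.2856^5 = +0.044854
  k=4: (−1)^3·643.9876/(144)·0.9584^1·0.2856^7 = -0.000664
d^4_{0,1}(0.5792) = +0.948246 -0.505171 +0.044854 -0.000664 = +0.487265

d=0.4873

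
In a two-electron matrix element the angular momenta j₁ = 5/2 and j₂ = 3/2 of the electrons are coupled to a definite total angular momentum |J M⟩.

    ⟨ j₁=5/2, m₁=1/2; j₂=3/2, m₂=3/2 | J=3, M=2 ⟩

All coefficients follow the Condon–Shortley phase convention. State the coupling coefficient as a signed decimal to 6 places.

j₁+j₂−J=1  J+j₁−j₂=4  J−j₁+j₂=2  j₁+j₂+J+1=8
(j₁±m₁, j₂±m₂, J±M) = (3,2,3,0,5,1)
P² = 72
sum k=1..1:
  [1] −1/12 = -1/12
S = -1/12
C² = P²·S² = 1/2 ; C = -0.707107

-0.707107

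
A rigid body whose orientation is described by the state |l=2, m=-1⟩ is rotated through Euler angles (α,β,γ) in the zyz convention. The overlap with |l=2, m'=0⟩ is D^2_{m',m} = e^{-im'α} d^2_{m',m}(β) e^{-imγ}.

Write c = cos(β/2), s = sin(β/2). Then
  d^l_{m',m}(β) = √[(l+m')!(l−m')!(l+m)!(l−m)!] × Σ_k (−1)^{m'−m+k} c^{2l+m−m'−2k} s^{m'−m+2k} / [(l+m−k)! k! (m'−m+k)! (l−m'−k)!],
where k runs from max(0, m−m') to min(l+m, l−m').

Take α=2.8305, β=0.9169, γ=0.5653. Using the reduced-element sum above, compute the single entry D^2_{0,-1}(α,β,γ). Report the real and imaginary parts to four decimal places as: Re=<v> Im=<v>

Split into d^2_{0,-1}(β=0.9169) × two z-phases.
With c≡cos(β/2)=0.896740 and s≡sin(β/2)=0.442559, N=[2·2·1·6]^{1/2}=4.898979
k∈{0,1} keeps every argument non-negative
  k=0: (−1)^1·4.8990/(2)·0.8967^3·0.4426^1 = -0.781710
  k=1: (−1)^2·4.8990/(2)·0.8967^1·0.4426^3 = +0.190395
d^2_{0,-1}(0.9169) = -0.781710 +0.190395 = -0.591315
Phases: e^{-i·(0)·2.8305}=+1.000000+0.000000i, e^{-i·(-1)·0.5653}=+0.844428+0.535669i ⇒ D=-0.499323-0.316749i

Re=-0.4993 Im=-0.3167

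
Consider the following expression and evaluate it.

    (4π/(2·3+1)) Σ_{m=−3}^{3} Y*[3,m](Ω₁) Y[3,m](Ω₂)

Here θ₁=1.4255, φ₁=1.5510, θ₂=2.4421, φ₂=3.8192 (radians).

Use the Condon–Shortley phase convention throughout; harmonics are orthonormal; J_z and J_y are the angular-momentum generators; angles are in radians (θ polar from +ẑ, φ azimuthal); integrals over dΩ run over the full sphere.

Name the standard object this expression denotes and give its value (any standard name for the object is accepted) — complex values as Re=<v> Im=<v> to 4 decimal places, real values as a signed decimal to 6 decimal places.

Legendre polynomial (addition theorem), +0.428525

This sum is the spherical-harmonic addition theorem: it equals the Legendre polynomial P_l(cos γ) of the angle γ between the two directions.
Summing Y*_{l m}(θ₁,φ₁)·Y_{l m}(θ₂,φ₂) over m ∈ [−3, 3]; prefactor 4π/(2·3+1) = 1.795196:
  m=-3: (-0.023989, -0.403461) × (0.049635, 0.099673) = (0.039024, -0.022417)  (running Σ = (0.039024, -0.022417))
  m=-2: (-0.144753, 0.005734) × (-0.069340, 0.316645) = (0.008222, -0.046233)  (running Σ = (0.047245, -0.068650))
  m=-1: (-0.005666, -0.286202) × (-0.312443, 0.251426) = (0.073729, 0.087997)  (running Σ = (0.120974, 0.019347))
  m=0: (-0.156429, -0.000000) × (0.020725, 0.000000) = (-0.003242, -0.000000)  (running Σ = (0.117732, 0.019347))
  m=1: (0.005666, -0.286202) × (0.312443, 0.251426) = (0.073729, -0.087997)  (running Σ = (0.191461, -0.068650))
  m=2: (-0.144753, -0.005734) × (-0.069340, -0.316645) = (0.008222, 0.046233)  (running Σ = (0.199683, -0.022417))
  m=3: (0.023989, -0.403461) × (-0.049635, 0.099673) = (0.039024, 0.022417)  (running Σ = (0.238706, 0.000000))
Total Σ_m = (0.238706, 0.000000). Multiply by 1.795196: (0.428525, 0.000000). P_3(cos γ) = 0.428525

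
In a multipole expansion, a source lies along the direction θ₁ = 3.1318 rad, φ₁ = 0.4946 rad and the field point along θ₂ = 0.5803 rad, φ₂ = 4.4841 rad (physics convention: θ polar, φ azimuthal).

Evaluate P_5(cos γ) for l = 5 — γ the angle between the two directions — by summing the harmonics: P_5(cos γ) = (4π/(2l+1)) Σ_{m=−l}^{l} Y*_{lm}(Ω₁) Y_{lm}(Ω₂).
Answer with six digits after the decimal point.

0.318302

Addition theorem: P_5(cos γ) = (4π/11) Σ_m Y*_{lm}(Ω₁) Y_{lm}(Ω₂), m = −5…5:
  m=-5: Y*=(-0.000000, 0.000000)  Y=(-0.020908, 0.009572)  product (0.000000, -0.000000)
  m=-4: Y*=(0.000000, -0.000000)  Y=(0.067798, 0.087783)  product (0.000000, -0.000000)
  m=-3: Y*=(0.000000, 0.000003)  Y=(0.190958, -0.233805)  product (0.000001, 0.000000)
  m=-2: Y*=(-0.000179, -0.000272)  Y=(-0.419963, -0.206283)  product (0.000019, 0.000151)
  m=-1: Y*=(0.022077, 0.011906)  Y=(-0.058844, 0.253266)  product (-0.004314, 0.004891)
  m=+0: Y*=(-0.934930, -0.000000)  Y=(-0.307206, 0.000000)  product (0.287216, 0.000000)
  m=+1: Y*=(-0.022077, 0.011906)  Y=(0.058844, 0.253266)  product (-0.004314, -0.004891)
  m=+2: Y*=(-0.000179, 0.000272)  Y=(-0.419963, 0.206283)  product (0.000019, -0.000151)
  m=+3: Y*=(-0.000000, 0.000003)  Y=(-0.190958, -0.233805)  product (0.000001, -0.000000)
  m=+4: Y*=(0.000000, 0.000000)  Y=(0.067798, -0.087783)  product (0.000000, 0.000000)
  m=+5: Y*=(0.000000, 0.000000)  Y=(0.020908, 0.009572)  product (0.000000, 0.000000)
Total Σ_m = (0.278626, 0.000000). Multiply by 1.142397: (0.318302, 0.000000). P_5(cos γ) = 0.318302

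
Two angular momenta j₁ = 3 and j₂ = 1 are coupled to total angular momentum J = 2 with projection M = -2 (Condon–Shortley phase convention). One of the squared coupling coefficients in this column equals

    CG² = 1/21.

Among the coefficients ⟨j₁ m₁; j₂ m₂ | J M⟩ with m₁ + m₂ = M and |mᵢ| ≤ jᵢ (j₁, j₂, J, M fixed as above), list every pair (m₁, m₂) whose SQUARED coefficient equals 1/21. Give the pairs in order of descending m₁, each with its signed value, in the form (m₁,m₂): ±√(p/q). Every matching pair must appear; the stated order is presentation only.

Admissible pairs with m₁+m₂ = M = -2: (-3,1), (-2,0), (-1,-1)
  (m₁,m₂)=(-1,-1): CG² = 1/21, CG = +√(1/21)   ← matches the target
  (m₁,m₂)=(-2,0): CG² = 5/21, CG = −√(5/21)
  (m₁,m₂)=(-3,1): CG² = 5/7, CG = +√(5/7)
Pairs with CG² = 1/21: (-1,-1): +√(1/21)

(-1,-1): +√(1/21)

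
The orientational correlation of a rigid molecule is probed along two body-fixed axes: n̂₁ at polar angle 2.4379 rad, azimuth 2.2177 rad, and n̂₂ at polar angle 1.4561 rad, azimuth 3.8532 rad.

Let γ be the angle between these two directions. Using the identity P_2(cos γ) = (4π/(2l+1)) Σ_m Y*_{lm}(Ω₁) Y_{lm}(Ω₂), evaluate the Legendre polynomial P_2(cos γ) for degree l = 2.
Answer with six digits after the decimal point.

Summing Y*_{l m}(θ₁,φ₁)·Y_{l m}(θ₂,φ₂) over m ∈ [−2, 2]; prefactor 4π/(2·2+1) = 2.513274:
  term(m=-2) = (-0.061133, 0.007956)   from Y*(Ω₁)=(-0.044223, -0.155553), Y(Ω₂)=(0.056056, -0.377071)
  term(m=-1) = (0.002164, 0.033406)   from Y*(Ω₁)=(0.229713, -0.304123), Y(Ω₂)=(-0.066517, 0.057360)
  term(m=+0) = (-0.071102, 0.000000)   from Y*(Ω₁)=(0.234660, -0.000000), Y(Ω₂)=(-0.302999, 0.000000)
  term(m=+1) = (0.002164, -0.033406)   from Y*(Ω₁)=(-0.229713, -0.304123), Y(Ω₂)=(0.066517, 0.057360)
  term(m=+2) = (-0.061133, -0.007956)   from Y*(Ω₁)=(-0.044223, 0.155553), Y(Ω₂)=(0.056056, 0.377071)
Accumulated sum (-0.189039, -0.000000); after 4π/(2l+1) scaling, (-0.475108, -0.000000) ⇒ P_2 = -0.475108

-0.475108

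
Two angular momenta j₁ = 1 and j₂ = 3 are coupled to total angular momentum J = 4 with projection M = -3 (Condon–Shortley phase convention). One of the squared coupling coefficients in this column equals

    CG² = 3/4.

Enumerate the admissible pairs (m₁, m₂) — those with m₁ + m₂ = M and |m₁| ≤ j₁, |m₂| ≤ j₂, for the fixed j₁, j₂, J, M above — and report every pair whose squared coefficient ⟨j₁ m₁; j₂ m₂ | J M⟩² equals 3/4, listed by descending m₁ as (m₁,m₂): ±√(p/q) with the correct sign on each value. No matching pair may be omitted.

Admissible pairs with m₁+m₂ = M = -3: (-1,-2), (0,-3)
  (m₁,m₂)=(0,-3): CG² = 1/4, CG = +√(1/4)
  (m₁,m₂)=(-1,-2): CG² = 3/4, CG = +√(3/4)   ← matches the target
Pairs with CG² = 3/4: (-1,-2): +√(3/4)

(-1,-2): +√(3/4)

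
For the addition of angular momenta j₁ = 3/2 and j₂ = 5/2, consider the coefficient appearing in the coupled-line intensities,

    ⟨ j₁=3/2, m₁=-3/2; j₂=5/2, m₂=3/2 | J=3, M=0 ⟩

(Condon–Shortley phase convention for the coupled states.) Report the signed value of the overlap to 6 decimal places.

√[7·1!2!4!/8! · 0!3!4!1!3!3!] = √(216/5)
  +(−1)^1/∏(1,0,2,3,0,1)! = -1/12  (running -1/12)
⟨..|..⟩ = √(216/5)·(-1/12) = -0.547723

-0.547723  (= −√(3/10))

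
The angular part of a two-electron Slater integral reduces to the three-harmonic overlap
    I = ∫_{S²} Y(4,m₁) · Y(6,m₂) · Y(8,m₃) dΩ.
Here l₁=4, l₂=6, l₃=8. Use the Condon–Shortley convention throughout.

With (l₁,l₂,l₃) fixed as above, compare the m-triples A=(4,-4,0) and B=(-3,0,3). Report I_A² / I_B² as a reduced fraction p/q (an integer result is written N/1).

Same 4,6,8: normalisation and zero-m 3j drop out of the ratio.
A: Δ: 2! 6! 10! / 19! → 1/23279256; sum: t=0:+1/116121600 = 1/116121600; 3j²(4 6 8; 4 -4 0) = Δ·Π!·Σ² = 70/46189  (sign +1)
B: Δ: 2! 6! 10! / 19! → 1/23279256; sum: t=1:−1/10368000 t=2:+1/4147200 = 1/6912000; 3j²(4 6 8; -3 0 3) = Δ·Π!·Σ² = 189/16796  (sign -1)
I_A²/I_B² = (70/46189)/(189/16796) = 40/297

40/297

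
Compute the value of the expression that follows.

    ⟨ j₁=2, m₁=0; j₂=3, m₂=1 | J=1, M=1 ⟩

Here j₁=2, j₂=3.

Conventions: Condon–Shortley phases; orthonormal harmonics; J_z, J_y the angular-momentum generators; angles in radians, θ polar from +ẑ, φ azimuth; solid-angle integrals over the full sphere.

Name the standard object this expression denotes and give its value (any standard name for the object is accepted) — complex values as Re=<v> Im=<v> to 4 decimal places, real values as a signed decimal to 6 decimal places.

Clebsch–Gordan coefficient, +√(6/35) ≈ +0.414039

This is a Clebsch–Gordan (vector-coupling) coefficient.
j₁+j₂−J=4  J+j₁−j₂=0  J−j₁+j₂=2  j₁+j₂+J+1=7
(j₁±m₁, j₂±m₂, J±M) = (2,2,4,2,2,0)
P² = 384/35
sum k=2..2:
  [2] +1/8 = 1/8
S = 1/8
C² = P²·S² = 6/35 ; C = +0.414039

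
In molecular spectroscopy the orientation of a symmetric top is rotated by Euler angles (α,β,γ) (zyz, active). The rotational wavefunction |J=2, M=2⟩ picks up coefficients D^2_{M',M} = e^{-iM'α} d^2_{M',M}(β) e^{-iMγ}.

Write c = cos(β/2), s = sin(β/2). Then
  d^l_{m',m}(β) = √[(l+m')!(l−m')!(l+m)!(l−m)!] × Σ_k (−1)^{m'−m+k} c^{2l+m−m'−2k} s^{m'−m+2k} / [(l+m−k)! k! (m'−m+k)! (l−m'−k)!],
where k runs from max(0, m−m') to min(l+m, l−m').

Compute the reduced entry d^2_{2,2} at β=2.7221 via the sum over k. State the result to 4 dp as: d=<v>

d=0.0019

d^2_{2,2}(β=2.7221) via the finite sum:
c=cos(2.722100/2)=0.208212, s=sin(2.722100/2)=0.978084; N=√[24·1·24·1]=24.000000
The bounds max(0,m−m')=0 and min(l+m,l−m')=0 give 1 term
  k=0: (−1)^0·24.0000/(24)·0.2082^4·0.9781^0 = +0.001879
d^2_{2,2}(2.7221) = +0.001879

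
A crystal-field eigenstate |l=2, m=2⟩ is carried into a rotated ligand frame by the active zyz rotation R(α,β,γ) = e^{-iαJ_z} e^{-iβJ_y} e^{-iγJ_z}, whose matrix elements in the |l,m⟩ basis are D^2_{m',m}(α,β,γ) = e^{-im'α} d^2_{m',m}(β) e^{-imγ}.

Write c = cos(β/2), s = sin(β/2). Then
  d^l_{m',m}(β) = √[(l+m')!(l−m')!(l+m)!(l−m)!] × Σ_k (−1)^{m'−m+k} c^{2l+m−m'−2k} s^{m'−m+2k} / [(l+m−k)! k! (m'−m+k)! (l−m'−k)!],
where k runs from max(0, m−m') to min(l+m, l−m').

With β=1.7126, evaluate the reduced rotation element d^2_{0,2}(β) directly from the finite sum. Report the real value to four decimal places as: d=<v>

d=0.6001

d^2_{0,2}(β=1.7126) via the finite sum:
With c≡cos(β/2)=0.655237 and s≡sin(β/2)=0.755423, N=[2·2·24·1]^{1/2}=9.797959
k∈{2} keeps every argument non-negative
  k=2: (−1)^0·9.7980/(4)·0.6552^2·0.7554^2 = +0.600141
d^2_{0,2}(1.7126) = +0.600141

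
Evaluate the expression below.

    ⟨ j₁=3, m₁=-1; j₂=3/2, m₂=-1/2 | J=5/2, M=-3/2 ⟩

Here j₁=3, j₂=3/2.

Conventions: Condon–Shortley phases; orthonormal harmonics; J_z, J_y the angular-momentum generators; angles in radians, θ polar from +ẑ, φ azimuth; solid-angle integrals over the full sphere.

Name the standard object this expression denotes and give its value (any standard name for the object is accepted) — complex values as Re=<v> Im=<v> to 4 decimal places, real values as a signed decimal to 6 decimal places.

This is a Clebsch–Gordan (vector-coupling) coefficient.
√[6·2!4!1!/8! · 2!4!1!2!1!4!] = √(576/35)
  +(−1)^0/∏(0,2,4,1,0,0)! = 1/48  (running 1/48)
  +(−1)^1/∏(1,1,3,0,1,1)! = -1/6  (running -7/48)
⟨..|..⟩ = √(576/35)·(-7/48) = -0.591608

Clebsch–Gordan coefficient, −√(7/20) ≈ -0.591608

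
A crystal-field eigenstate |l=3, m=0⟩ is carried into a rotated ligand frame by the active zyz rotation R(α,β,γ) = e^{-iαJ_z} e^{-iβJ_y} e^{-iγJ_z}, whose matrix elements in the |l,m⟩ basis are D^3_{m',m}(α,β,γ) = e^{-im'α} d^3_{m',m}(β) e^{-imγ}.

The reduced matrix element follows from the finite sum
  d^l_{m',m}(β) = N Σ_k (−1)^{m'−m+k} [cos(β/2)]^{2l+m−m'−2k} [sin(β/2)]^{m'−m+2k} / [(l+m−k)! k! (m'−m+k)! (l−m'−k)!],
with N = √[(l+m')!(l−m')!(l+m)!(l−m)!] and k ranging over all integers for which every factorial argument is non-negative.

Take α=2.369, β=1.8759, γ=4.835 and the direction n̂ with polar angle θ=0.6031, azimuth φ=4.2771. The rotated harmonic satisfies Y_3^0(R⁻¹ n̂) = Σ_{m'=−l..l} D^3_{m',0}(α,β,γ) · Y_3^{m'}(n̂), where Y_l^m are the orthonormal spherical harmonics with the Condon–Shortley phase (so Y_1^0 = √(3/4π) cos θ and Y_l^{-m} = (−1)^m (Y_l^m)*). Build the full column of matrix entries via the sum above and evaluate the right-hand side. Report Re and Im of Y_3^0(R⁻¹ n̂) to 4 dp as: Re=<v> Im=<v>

Re=0.3327 Im=0.0000

Need the full column D^3_{m',0} for m'=−3..3 at α=2.3690, β=1.8759, γ=4.8350.
cos(β/2)=0.591442, sin(β/2)=0.806347
d^3_{-3,0}: single k=3 term ⇒ +0.485086;  D = +0.329580+0.355928i
d^3_{-2,0}: k∈[2..3] ⇒ +0.435767 -0.809979 = -0.374212;  D = -0.009583+0.374090i
d^3_{-1,0}: k∈[1..3] ⇒ +0.202150 -1.127238 +0.698415 = -0.226672;  D = +0.162320-0.158216i
d^3_{0,0}: k∈[0..3] ⇒ +0.042803 -0.716038 +1.330932 -0.274874 = +0.382823;  D = +0.382823+0.000000i
d^3_{1,0}: k∈[0..2] ⇒ -0.202150 +1.127238 -0.698415 = +0.226672;  D = -0.162320-0.158216i
d^3_{2,0}: k∈[0..1] ⇒ +0.435767 -0.809979 = -0.374212;  D = -0.009583-0.374090i
d^3_{3,0}: single k=0 term ⇒ -0.485086;  D = -0.329580+0.355928i
Y_3^{m'}(θ=0.6031,φ=4.2771) and Σ D·Y over m':
  (+0.3296+0.3559i)·(+0.0735-0.0199i)  (-0.0096+0.3741i)·(-0.1745-0.2071i)  (+0.1623-0.1582i)·(-0.1848+0.3975i)  (+0.3828+0.0000i)·(+0.1203+0.0000i)  (-0.1623-0.1582i)·(+0.1848+0.3975i)  (-0.0096-0.3741i)·(-0.1745+0.2071i)  (-0.3296+0.3559i)·(-0.0735-0.0199i)
Y_3^0(R⁻¹ n̂) = +0.332715+0.000000i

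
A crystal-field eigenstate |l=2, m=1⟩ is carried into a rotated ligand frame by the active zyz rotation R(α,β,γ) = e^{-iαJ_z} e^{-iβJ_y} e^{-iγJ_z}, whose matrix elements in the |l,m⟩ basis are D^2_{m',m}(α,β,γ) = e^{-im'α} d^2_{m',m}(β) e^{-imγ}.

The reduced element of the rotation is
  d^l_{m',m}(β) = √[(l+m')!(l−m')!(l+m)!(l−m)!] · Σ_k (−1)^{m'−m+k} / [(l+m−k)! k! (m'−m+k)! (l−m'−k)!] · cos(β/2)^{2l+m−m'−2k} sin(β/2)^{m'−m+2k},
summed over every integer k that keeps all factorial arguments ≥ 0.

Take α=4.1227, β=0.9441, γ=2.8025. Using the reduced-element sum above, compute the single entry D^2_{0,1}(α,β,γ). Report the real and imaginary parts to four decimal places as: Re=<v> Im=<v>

D^2_{0,1}(4.1227,0.9441,2.8025) = e^{-i·0·4.1227}·d^2_{0,1}(0.9441)·e^{-i·1·2.8025}. Compute d first:
c=cos(0.944100/2)=0.890638, s=sin(0.944100/2)=0.454713; N=√[2·2·6·1]=4.898979
k∈{1,2} keeps every argument non-negative
  k=1: (−1)^0·4.8990/(2)·0.8906^3·0.4547^1 = +0.786895
  k=2: (−1)^1·4.8990/(2)·0.8906^1·0.4547^3 = -0.205111
d^2_{0,1}(0.9441) = +0.786895 -0.205111 = +0.581784
Phases: e^{-i·(0)·4.1227}=+1.000000+0.000000i, e^{-i·(1)·2.8025}=-0.943057-0.332632i ⇒ D=-0.548655-0.193520i

Re=-0.5487 Im=-0.1935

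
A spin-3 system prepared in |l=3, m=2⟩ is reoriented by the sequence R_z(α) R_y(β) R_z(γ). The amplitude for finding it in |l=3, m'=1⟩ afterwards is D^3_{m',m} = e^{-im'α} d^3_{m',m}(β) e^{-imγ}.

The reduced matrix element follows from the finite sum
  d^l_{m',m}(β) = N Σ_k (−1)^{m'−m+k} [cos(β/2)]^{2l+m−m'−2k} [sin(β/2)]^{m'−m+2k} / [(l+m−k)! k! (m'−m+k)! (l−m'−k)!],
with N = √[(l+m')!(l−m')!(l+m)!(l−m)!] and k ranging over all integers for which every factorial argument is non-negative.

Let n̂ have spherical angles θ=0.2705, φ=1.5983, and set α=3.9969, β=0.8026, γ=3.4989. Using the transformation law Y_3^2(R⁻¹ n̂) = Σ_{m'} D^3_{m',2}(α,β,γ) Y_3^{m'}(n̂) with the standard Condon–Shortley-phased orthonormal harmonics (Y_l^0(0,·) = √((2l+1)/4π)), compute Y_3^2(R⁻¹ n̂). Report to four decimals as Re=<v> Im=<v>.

Need the full column D^3_{m',2} for m'=−3..3 at α=3.9969, β=0.8026, γ=3.4989.
cos(β/2)=0.920554, sin(β/2)=0.390615
d^3_{-3,2}: single k=5 term ⇒ +0.020506;  D = +0.005677-0.019704i
d^3_{-2,2}: k∈[4..5] ⇒ +0.098643 -0.003552 = +0.095091;  D = +0.051697+0.079810i
d^3_{-1,2}: k∈[3..4] ⇒ +0.294053 -0.026473 = +0.267581;  D = -0.264937-0.037523i
d^3_{0,2}: k∈[2..3] ⇒ +0.600145 -0.108058 = +0.492087;  D = +0.371696-0.322478i
d^3_{1,2}: k∈[1..2] ⇒ +0.816574 -0.294053 = +0.522521;  D = -0.000457+0.522521i
d^3_{2,2}: k∈[0..1] ⇒ +0.608549 -0.547855 = +0.060694;  D = -0.045775-0.039854i
d^3_{3,2}: single k=0 term ⇒ -0.632516;  D = -0.626420+0.087602i
Y_3^{m'}(θ=0.2705,φ=1.5983) and Σ D·Y over m':
  (+0.0057-0.0197i)·(+0.0007+0.0079i)  (+0.0517+0.0798i)·(-0.0702+0.0039i)  (-0.2649-0.0375i)·(-0.0087-0.3145i)  (+0.3717-0.3225i)·(+0.5908+0.0000i)  (-0.0005+0.5225i)·(+0.0087-0.3145i)  (-0.0458-0.0399i)·(-0.0702-0.0039i)  (-0.6264+0.0876i)·(-0.0007+0.0079i)
Y_3^2(R⁻¹ n̂) = +0.373418-0.109646i

Re=0.3734 Im=-0.1096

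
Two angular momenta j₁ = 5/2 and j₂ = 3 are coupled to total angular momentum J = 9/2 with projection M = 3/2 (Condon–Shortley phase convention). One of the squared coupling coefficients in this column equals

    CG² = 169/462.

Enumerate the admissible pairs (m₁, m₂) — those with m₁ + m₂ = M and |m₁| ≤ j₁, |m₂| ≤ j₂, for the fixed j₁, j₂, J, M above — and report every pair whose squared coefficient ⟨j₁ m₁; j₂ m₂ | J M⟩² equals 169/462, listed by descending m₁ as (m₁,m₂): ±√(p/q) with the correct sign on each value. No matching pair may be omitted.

Admissible pairs with m₁+m₂ = M = 3/2: (-3/2,3), (-1/2,2), (1/2,1), (3/2,0), (5/2,-1)
  (m₁,m₂)=(5/2,-1): CG² = 50/231, CG = +√(50/231)
  (m₁,m₂)=(3/2,0): CG² = 45/154, CG = +√(45/154)
  (m₁,m₂)=(1/2,1): CG² = 5/231, CG = −√(5/231)
  (m₁,m₂)=(-1/2,2): CG² = 169/462, CG = −√(169/462)   ← matches the target
  (m₁,m₂)=(-3/2,3): CG² = 8/77, CG = −√(8/77)
Pairs with CG² = 169/462: (-1/2,2): −√(169/462)

(-1/2,2): −√(169/462)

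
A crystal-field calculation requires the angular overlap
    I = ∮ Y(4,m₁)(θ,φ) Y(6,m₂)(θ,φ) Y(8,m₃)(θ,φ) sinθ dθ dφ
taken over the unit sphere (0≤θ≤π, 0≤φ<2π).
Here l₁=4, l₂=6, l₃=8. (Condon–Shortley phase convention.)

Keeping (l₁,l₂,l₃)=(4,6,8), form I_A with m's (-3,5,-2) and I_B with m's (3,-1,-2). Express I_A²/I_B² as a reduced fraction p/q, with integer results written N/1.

Same 4,6,8: normalisation and zero-m 3j drop out of the ratio.
A: Δ: 2! 6! 10! / 19! → 1/23279256; sum: t=1:−1/2612736000 t=2:+1/87091200 = 29/2612736000; 3j²(4 6 8; -3 5 -2) = Δ·Π!·Σ² = 841/302328  (sign +1)
B: Δ: 2! 6! 10! / 19! → 1/23279256; sum: t=0:+1/3456000 t=1:−1/12441600 = 13/62208000; 3j²(4 6 8; 3 -1 -2) = Δ·Π!·Σ² = 637/42636  (sign +1)
I_A²/I_B² = (841/302328)/(637/42636) = 9251/49686

9251/49686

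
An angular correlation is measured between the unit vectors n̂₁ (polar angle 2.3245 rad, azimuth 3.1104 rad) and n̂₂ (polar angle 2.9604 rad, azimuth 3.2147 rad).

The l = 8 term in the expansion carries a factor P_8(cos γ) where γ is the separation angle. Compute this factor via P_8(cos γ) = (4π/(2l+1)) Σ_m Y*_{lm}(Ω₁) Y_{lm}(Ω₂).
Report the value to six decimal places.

-0.036017

Expand P_8 via completeness: Σ_{m} conj(Y_{8,m}) at Ω₁ times Y_{8,m} at Ω₂ —
  m=-8: Y*=0.03991 - 0.01017j  Y=0.00000 - 0.00000j  product 0.00000 - 0.00000j
  m=-7: Y*=0.15095 - 0.03349j  Y=0.00001 - 0.00001j  product 0.00000 - 0.00000j
  m=-6: Y*=0.33489 - 0.06342j  Y=0.00016 - 0.00007j  product 0.00005 - 0.00003j
  m=-5: Y*=0.45605 - 0.07171j  Y=0.00163 - 0.00063j  product 0.00070 - 0.00040j
  m=-4: Y*=0.29224 - 0.03665j  Y=0.01253 - 0.00377j  product 0.00352 - 0.00156j
  m=-3: Y*=-0.14365 + 0.01348j  Y=0.07043 - 0.01570j  product -0.00991 + 0.00320j
  m=-2: Y*=-0.38009 + 0.02374j  Y=0.27545 - 0.04056j  product -0.10373 + 0.02196j
  m=-1: Y*=-0.03077 + 0.00096j  Y=0.65475 - 0.04795j  product -0.02010 + 0.00210j
  m=+0: Y*=0.36870 + 0.00000j  Y=0.57011 + 0.00000j  product 0.21020 + 0.00000j
  m=+1: Y*=0.03077 + 0.00096j  Y=-0.65475 - 0.04795j  product -0.02010 - 0.00210j
  m=+2: Y*=-0.38009 - 0.02374j  Y=0.27545 + 0.04056j  product -0.10373 - 0.02196j
  m=+3: Y*=0.14365 + 0.01348j  Y=-0.07043 - 0.01570j  product -0.00991 - 0.00320j
  m=+4: Y*=0.29224 + 0.03665j  Y=0.01253 + 0.00377j  product 0.00352 + 0.00156j
  m=+5: Y*=-0.45605 - 0.07171j  Y=-0.00163 - 0.00063j  product 0.00070 + 0.00040j
  m=+6: Y*=0.33489 + 0.06342j  Y=0.00016 + 0.00007j  product 0.00005 + 0.00003j
  m=+7: Y*=-0.15095 - 0.03349j  Y=-0.00001 - 0.00001j  product 0.00000 + 0.00000j
  m=+8: Y*=0.03991 + 0.01017j  Y=0.00000 + 0.00000j  product 0.00000 + 0.00000j
Total Σ_m = -0.04872 + 0.00000j. Multiply by 0.739198: -0.03602 + 0.00000j. P_8(cos γ) = -0.036017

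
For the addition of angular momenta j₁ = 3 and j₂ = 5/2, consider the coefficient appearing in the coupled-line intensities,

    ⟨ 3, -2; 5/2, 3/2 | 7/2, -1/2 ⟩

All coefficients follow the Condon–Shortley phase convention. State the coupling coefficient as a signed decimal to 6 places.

+√(20/63) = +0.563436

triangle: 2!·4!·3!/10! = 288/3628800
(j±m)!: 1!·5!·4!·1!·3!·4! = 414720
prefactor² = (2J+1)·Δ·N² = 9216/35
  k=1: −1/(1!·1!·4!·3!·0!·0!) = -1/144
  k=2: +1/(2!·0!·3!·2!·1!·1!) = 1/24
Σ = 5/144  ⇒  CG² = 9216/35·(5/144)² = 20/63
CG = +√(20/63) = +0.563436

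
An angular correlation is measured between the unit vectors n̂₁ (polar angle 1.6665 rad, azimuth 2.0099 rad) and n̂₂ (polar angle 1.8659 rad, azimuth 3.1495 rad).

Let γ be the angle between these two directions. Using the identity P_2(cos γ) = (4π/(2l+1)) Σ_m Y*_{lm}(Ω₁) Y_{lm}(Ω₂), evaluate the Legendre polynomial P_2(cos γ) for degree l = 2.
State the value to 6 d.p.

-0.227975

Addition theorem: P_2(cos γ) = (4π/5) Σ_m Y*_{lm}(Ω₁) Y_{lm}(Ω₂), m = −2…2:
  m=-2: (-0.244396, -0.294560) × (0.353556, -0.005592) = (-0.088055, -0.102777)  (running Σ = (-0.088055, -0.102777))
  m=-1: (0.031241, -0.066514) × (0.214968, -0.001700) = (0.006603, -0.014351)  (running Σ = (-0.081452, -0.117128))
  m=0: (-0.306752, -0.000000) × (-0.235357, 0.000000) = (0.072196, 0.000000)  (running Σ = (-0.009256, -0.117128))
  m=1: (-0.031241, -0.066514) × (-0.214968, -0.001700) = (0.006603, 0.014351)  (running Σ = (-0.002653, -0.102777))
  m=2: (-0.244396, 0.294560) × (0.353556, 0.005592) = (-0.088055, 0.102777)  (running Σ = (-0.090708, 0.000000))
Accumulated sum (-0.090708, 0.000000); after 4π/(2l+1) scaling, (-0.227975, 0.000000) ⇒ P_2 = -0.227975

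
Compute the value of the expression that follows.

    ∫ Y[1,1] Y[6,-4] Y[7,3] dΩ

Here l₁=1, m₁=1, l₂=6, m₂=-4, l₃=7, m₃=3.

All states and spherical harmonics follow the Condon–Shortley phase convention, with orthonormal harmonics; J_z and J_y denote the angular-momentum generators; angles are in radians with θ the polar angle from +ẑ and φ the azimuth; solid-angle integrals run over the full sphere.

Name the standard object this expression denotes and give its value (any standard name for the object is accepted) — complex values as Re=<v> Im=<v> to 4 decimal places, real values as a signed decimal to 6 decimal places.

Gaunt coefficient, -0.085707

This is a Gaunt coefficient — the integral of a triple product of spherical harmonics over the sphere.
m-sum 0 ✓  L=14 even ✓  5≤7≤7 ✓
Π(2lᵢ+1) = 3×13×15 = 585
triangle coeff Δ(1,6,7) = 1/1365
Σ_t [0,0]: t=0:+1/518400 = 1/518400
(3j)²=7/195 [(1 6 7; 0 0 0)], sign=-1
Σ_t [0,0]: t=0:+1/14515200 = 1/14515200
(3j)²=2/455 [(1 6 7; 1 -4 3)], sign=+1
⇒ 4πI² = 6/65
I = (-1)√(6/65/(4π)) = -0.08570655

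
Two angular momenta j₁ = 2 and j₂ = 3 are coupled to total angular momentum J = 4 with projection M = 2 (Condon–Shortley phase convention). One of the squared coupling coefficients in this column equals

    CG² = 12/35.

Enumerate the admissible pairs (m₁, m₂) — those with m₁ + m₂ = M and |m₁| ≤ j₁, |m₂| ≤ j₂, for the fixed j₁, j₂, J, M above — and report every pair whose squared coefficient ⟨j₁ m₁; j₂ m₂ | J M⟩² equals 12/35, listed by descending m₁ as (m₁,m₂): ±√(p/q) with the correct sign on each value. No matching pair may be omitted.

(0,2): −√(12/35)

Admissible pairs with m₁+m₂ = M = 2: (-1,3), (0,2), (1,1), (2,0)
  (m₁,m₂)=(2,0): CG² = 3/7, CG = +√(3/7)
  (m₁,m₂)=(1,1): CG² = 1/28, CG = +√(1/28)
  (m₁,m₂)=(0,2): CG² = 12/35, CG = −√(12/35)   ← matches the target
  (m₁,m₂)=(-1,3): CG² = 27/140, CG = −√(27/140)
Pairs with CG² = 12/35: (0,2): −√(12/35)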